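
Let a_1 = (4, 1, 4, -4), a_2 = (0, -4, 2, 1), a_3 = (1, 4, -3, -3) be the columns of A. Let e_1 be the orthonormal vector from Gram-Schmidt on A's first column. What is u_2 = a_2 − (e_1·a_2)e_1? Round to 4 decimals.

e_1 = a_1/‖a_1‖ = (4, 1, 4, -4)/7.0000 = (0.5714, 0.1429, 0.5714, -0.5714).
r_{12} = e_1·a_2 = 0.0000.
u_2 = a_2 + 0.0000·e_1 = (0.0000, -4.0000, 2.0000, 1.0000).

u_2 = (0.0000, -4.0000, 2.0000, 1.0000)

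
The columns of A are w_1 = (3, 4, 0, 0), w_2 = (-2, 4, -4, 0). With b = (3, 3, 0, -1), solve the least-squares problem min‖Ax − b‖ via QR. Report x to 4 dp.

q_1 = w_1/‖w_1‖ = (3, 4, 0, 0)/5.0000 = (0.6000, 0.8000, 0.0000, 0.0000).
r_{12} = q_1·w_2 = 2.0000.
u_2 = w_2 − 2.0000·q_1 = (-3.2000, 2.4000, -4.0000, 0.0000).
‖u_2‖ = 5.6569, so q_2 = (-0.5657, 0.4243, -0.7071, 0.0000).
Qᵀb = (4.2000, -0.4243).
Back-substitute: x_2 = -0.4243/5.6569 = -0.0750.
x_1 = (4.2000 − 2.0000·(-0.0750))/5.0000 = 0.8700.

x = (0.8700, -0.0750)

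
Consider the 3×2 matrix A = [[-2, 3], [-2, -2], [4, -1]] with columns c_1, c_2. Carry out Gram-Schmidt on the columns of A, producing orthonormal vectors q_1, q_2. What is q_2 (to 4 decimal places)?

q_1 = c_1/‖c_1‖ = (-2, -2, 4)/4.8990 = (-0.4082, -0.4082, 0.8165).
r_{12} = q_1·c_2 = -1.2247.
u_2 = c_2 + 1.2247·q_1 = (2.5000, -2.5000, 0.0000).
‖u_2‖ = 3.5355, so q_2 = (0.7071, -0.7071, 0.0000).

q_2 = (0.7071, -0.7071, 0.0000)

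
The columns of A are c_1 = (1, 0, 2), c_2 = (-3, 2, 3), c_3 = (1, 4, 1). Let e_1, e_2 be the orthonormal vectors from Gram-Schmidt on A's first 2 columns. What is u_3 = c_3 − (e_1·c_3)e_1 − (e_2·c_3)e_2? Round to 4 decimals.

c_1 = (1, 0, 2); ‖c_1‖ = 2.2361, so e_1 = (0.4472, 0.0000, 0.8944).
e_1·c_2 = 0.4472·(-3) + 0.0000·2 + 0.8944·3 = 1.3416.
u_2 = c_2 − 1.3416·e_1 = (-3.6000, 2.0000, 1.8000).
‖u_2‖ = 4.4944, so e_2 = (-0.8010, 0.4450, 0.4005).
e_1·c_3 = 0.4472·1 + 0.0000·4 + 0.8944·1 = 1.3416; e_2·c_3 = (-0.8010)·1 + 0.4450·4 + 0.4005·1 = 1.3795.
u_3 = c_3 − 1.3416·e_1 − 1.3795·e_2 = (1.5050, 3.3861, -0.7525).

u_3 = (1.5050, 3.3861, -0.7525)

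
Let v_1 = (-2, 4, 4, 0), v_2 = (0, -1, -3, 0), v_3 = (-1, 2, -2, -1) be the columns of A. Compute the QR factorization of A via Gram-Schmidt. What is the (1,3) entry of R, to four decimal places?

r_{13} = 0.3333

q_1 = v_1/‖v_1‖ = (-2, 4, 4, 0)/6.0000 = (-0.3333, 0.6667, 0.6667, 0.0000).
r_{13} = q_1·v_3 = 0.3333.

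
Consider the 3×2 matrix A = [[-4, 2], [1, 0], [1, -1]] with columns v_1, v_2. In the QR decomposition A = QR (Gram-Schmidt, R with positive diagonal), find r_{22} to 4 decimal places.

r_{22} = 0.7071

q_1 = v_1/‖v_1‖ = (-4, 1, 1)/4.2426 = (-0.9428, 0.2357, 0.2357).
r_{12} = q_1·v_2 = -2.1213.
u_2 = v_2 + 2.1213·q_1 = (0.0000, 0.5000, -0.5000).
r_{22} = ‖u_2‖ = 0.7071.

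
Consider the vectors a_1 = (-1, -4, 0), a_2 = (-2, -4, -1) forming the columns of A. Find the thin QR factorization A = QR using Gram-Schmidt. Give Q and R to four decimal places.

a_1 = (-1, -4, 0); ‖a_1‖ = 4.1231, so e_1 = (-0.2425, -0.9701, 0.0000).
e_1·a_2 = (-0.2425)·(-2) + (-0.9701)·(-4) + 0.0000·(-1) = 4.3656.
u_2 = a_2 − 4.3656·e_1 = (-0.9412, 0.2353, -1.0000).
‖u_2‖ = 1.3933, so e_2 = (-0.6755, 0.1689, -0.7177).

Q = [[-0.2425, -0.6755], [-0.9701, 0.1689], [0.0000, -0.7177]], R = [[4.1231, 4.3656], [0.0000, 1.3933]]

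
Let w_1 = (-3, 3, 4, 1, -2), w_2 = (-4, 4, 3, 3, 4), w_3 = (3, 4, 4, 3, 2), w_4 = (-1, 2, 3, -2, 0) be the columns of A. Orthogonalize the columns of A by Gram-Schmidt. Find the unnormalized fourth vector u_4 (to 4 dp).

w_1 = (-3, 3, 4, 1, -2); ‖w_1‖ = 6.2450, so e_1 = (-0.4804, 0.4804, 0.6405, 0.1601, -0.3203).
e_1·w_2 = (-0.4804)·(-4) + 0.4804·4 + 0.6405·3 + 0.1601·3 + (-0.3203)·4 = 4.9640.
u_2 = w_2 − 4.9640·e_1 = (-1.6154, 1.6154, -0.1795, 2.2051, 5.5897).
‖u_2‖ = 6.4311, so e_2 = (-0.2512, 0.2512, -0.0279, 0.3429, 0.8692).
e_1·w_3 = (-0.4804)·3 + 0.4804·4 + 0.6405·4 + 0.1601·3 + (-0.3203)·2 = 2.8823; e_2·w_3 = (-0.2512)·3 + 0.2512·4 + (-0.0279)·4 + 0.3429·3 + 0.8692·2 = 2.9066.
u_3 = w_3 − 2.8823·e_1 − 2.9066·e_2 = (5.1147, 1.8853, 2.2350, 1.5418, 0.3968).
‖u_3‖ = 6.1028, so e_3 = (0.8381, 0.3089, 0.3662, 0.2526, 0.0650).
e_1·w_4 = (-0.4804)·(-1) + 0.4804·2 + 0.6405·3 + 0.1601·(-2) + (-0.3203)·0 = 3.0424; e_2·w_4 = (-0.2512)·(-1) + 0.2512·2 + (-0.0279)·3 + 0.3429·(-2) + 0.8692·0 = -0.0159; e_3·w_4 = 0.8381·(-1) + 0.3089·2 + 0.3662·3 + 0.2526·(-2) + 0.0650·0 = 0.3731.
u_4 = w_4 − 3.0424·e_1 + 0.0159·e_2 − 0.3731·e_3 = (0.1448, 0.4272, 0.9142, -2.5760, 0.9640).

u_4 = (0.1448, 0.4272, 0.9142, -2.5760, 0.9640)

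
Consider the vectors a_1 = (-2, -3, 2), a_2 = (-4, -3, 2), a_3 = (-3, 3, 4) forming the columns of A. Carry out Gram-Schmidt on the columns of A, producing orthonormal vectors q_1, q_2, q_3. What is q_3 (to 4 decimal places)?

q_1 = a_1/‖a_1‖ = (-2, -3, 2)/4.1231 = (-0.4851, -0.7276, 0.4851).
r_{12} = q_1·a_2 = 5.0932.
u_2 = a_2 − 5.0932·q_1 = (-1.5294, 0.7059, -0.4706).
‖u_2‖ = 1.7489, so q_2 = (-0.8745, 0.4036, -0.2691).
r_{13} = q_1·a_3 = 1.2127; r_{23} = q_2·a_3 = 2.7580.
u_3 = a_3 − 1.2127·q_1 − 2.7580·q_2 = (0.0000, 2.7692, 4.1538).
‖u_3‖ = 4.9923, so q_3 = (0.0000, 0.5547, 0.8321).

q_3 = (0.0000, 0.5547, 0.8321)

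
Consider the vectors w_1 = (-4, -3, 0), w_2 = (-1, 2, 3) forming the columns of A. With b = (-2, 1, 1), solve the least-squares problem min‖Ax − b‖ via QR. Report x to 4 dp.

w_1 = (-4, -3, 0); ‖w_1‖ = 5.0000, so q_1 = (-0.8000, -0.6000, 0.0000).
q_1·w_2 = (-0.8000)·(-1) + (-0.6000)·2 + 0.0000·3 = -0.4000.
u_2 = w_2 + 0.4000·q_1 = (-1.3200, 1.7600, 3.0000).
‖u_2‖ = 3.7202, so q_2 = (-0.3548, 0.4731, 0.8064).
Qᵀb = (1.0000, 1.9891).
Back-substitute: x_2 = 1.9891/3.7202 = 0.5347.
x_1 = (1.0000 + 0.4000·0.5347)/5.0000 = 0.2428.

x = (0.2428, 0.5347)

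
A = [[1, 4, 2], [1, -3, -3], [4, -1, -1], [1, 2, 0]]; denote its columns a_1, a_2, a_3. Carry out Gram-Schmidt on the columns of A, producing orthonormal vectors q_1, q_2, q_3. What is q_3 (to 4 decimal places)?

a_1 = (1, 1, 4, 1); ‖a_1‖ = 4.3589, so q_1 = (0.2294, 0.2294, 0.9177, 0.2294).
q_1·a_2 = 0.2294·4 + 0.2294·(-3) + 0.9177·(-1) + 0.2294·2 = -0.2294.
u_2 = a_2 + 0.2294·q_1 = (4.0526, -2.9474, -0.7895, 2.0526).
‖u_2‖ = 5.4724, so q_2 = (0.7406, -0.5386, -0.1443, 0.3751).
q_1·a_3 = 0.2294·2 + 0.2294·(-3) + 0.9177·(-1) + 0.2294·0 = -1.1471; q_2·a_3 = 0.7406·2 + (-0.5386)·(-3) + (-0.1443)·(-1) + 0.3751·0 = 3.2411.
u_3 = a_3 + 1.1471·q_1 − 3.2411·q_2 = (-0.1371, -0.9912, 0.5202, -0.9525).
‖u_3‖ = 1.4762, so q_3 = (-0.0929, -0.6714, 0.3524, -0.6453).

q_3 = (-0.0929, -0.6714, 0.3524, -0.6453)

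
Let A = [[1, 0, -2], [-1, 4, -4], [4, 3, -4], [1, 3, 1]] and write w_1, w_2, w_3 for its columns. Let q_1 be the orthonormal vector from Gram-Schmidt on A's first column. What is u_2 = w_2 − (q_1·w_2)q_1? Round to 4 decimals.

w_1 = (1, -1, 4, 1); ‖w_1‖ = 4.3589, so q_1 = (0.2294, -0.2294, 0.9177, 0.2294).
q_1·w_2 = 0.2294·0 + (-0.2294)·4 + 0.9177·3 + 0.2294·3 = 2.5236.
u_2 = w_2 − 2.5236·q_1 = (-0.5789, 4.5789, 0.6842, 2.4211).

u_2 = (-0.5789, 4.5789, 0.6842, 2.4211)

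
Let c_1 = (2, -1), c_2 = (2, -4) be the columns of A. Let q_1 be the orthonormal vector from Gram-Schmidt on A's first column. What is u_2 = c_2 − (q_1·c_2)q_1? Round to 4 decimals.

c_1 = (2, -1); ‖c_1‖ = 2.2361, so q_1 = (0.8944, -0.4472).
q_1·c_2 = 0.8944·2 + (-0.4472)·(-4) = 3.5777.
u_2 = c_2 − 3.5777·q_1 = (-1.2000, -2.4000).

u_2 = (-1.2000, -2.4000)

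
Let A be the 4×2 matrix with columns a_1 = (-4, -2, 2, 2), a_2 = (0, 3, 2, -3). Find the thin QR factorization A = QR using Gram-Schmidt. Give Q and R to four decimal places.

a_1 = (-4, -2, 2, 2); ‖a_1‖ = 5.2915, so e_1 = (-0.7559, -0.3780, 0.3780, 0.3780).
e_1·a_2 = (-0.7559)·0 + (-0.3780)·3 + 0.3780·2 + 0.3780·(-3) = -1.5119.
u_2 = a_2 + 1.5119·e_1 = (-1.1429, 2.4286, 2.5714, -2.4286).
‖u_2‖ = 4.4401, so e_2 = (-0.2574, 0.5470, 0.5791, -0.5470).

Q = [[-0.7559, -0.2574], [-0.3780, 0.5470], [0.3780, 0.5791], [0.3780, -0.5470]], R = [[5.2915, -1.5119], [0.0000, 4.4401]]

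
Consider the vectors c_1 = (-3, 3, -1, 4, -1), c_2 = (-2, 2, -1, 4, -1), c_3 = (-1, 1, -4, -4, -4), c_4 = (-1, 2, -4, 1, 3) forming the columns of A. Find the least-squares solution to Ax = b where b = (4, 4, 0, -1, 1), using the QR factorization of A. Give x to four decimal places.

x = (0.3950, -0.7850, -0.0650, 0.3000)

c_1 = (-3, 3, -1, 4, -1); ‖c_1‖ = 6.0000, so q_1 = (-0.5000, 0.5000, -0.1667, 0.6667, -0.1667).
q_1·c_2 = (-0.5000)·(-2) + 0.5000·2 + (-0.1667)·(-1) + 0.6667·4 + (-0.1667)·(-1) = 5.0000.
u_2 = c_2 − 5.0000·q_1 = (0.5000, -0.5000, -0.1667, 0.6667, -0.1667).
‖u_2‖ = 1.0000, so q_2 = (0.5000, -0.5000, -0.1667, 0.6667, -0.1667).
q_1·c_3 = (-0.5000)·(-1) + 0.5000·1 + (-0.1667)·(-4) + 0.6667·(-4) + (-0.1667)·(-4) = -0.3333; q_2·c_3 = 0.5000·(-1) + (-0.5000)·1 + (-0.1667)·(-4) + 0.6667·(-4) + (-0.1667)·(-4) = -2.3333.
u_3 = c_3 + 0.3333·q_1 + 2.3333·q_2 = (0.0000, 0.0000, -4.4444, -2.2222, -4.4444).
‖u_3‖ = 6.6667, so q_3 = (0.0000, 0.0000, -0.6667, -0.3333, -0.6667).
q_1·c_4 = (-0.5000)·(-1) + 0.5000·2 + (-0.1667)·(-4) + 0.6667·1 + (-0.1667)·3 = 2.3333; q_2·c_4 = 0.5000·(-1) + (-0.5000)·2 + (-0.1667)·(-4) + 0.6667·1 + (-0.1667)·3 = -0.6667; q_3·c_4 = (0.0000)·(-1) + 0.0000·2 + (-0.6667)·(-4) + (-0.3333)·1 + (-0.6667)·3 = 0.3333.
u_4 = c_4 − 2.3333·q_1 + 0.6667·q_2 − 0.3333·q_3 = (0.5000, 0.5000, -3.5000, 0.0000, 3.5000).
‖u_4‖ = 5.0000, so q_4 = (0.1000, 0.1000, -0.7000, 0.0000, 0.7000).
Qᵀb = (-0.8333, -0.8333, -0.3333, 1.5000).
Back-substitute: x_4 = 1.5000/5.0000 = 0.3000.
x_3 = (-0.3333 − 0.3333·0.3000)/6.6667 = -0.0650.
x_2 = (-0.8333 + 2.3333·(-0.0650) + 0.6667·0.3000)/1.0000 = -0.7850.
x_1 = (-0.8333 − 5.0000·(-0.7850) + 0.3333·(-0.0650) − 2.3333·0.3000)/6.0000 = 0.3950.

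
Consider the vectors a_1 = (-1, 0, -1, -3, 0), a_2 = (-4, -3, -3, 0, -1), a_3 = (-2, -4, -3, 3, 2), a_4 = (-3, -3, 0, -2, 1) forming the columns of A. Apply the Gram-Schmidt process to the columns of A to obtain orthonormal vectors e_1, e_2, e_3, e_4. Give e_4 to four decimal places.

e_1 = a_1/‖a_1‖ = (-1, 0, -1, -3, 0)/3.3166 = (-0.3015, 0.0000, -0.3015, -0.9045, 0.0000).
r_{12} = e_1·a_2 = 2.1106.
u_2 = a_2 − 2.1106·e_1 = (-3.3636, -3.0000, -2.3636, 1.9091, -1.0000).
‖u_2‖ = 5.5268, so e_2 = (-0.6086, -0.5428, -0.4277, 0.3454, -0.1809).
r_{13} = e_1·a_3 = -1.2060; r_{23} = e_2·a_3 = 5.3459.
u_3 = a_3 + 1.2060·e_1 − 5.3459·e_2 = (0.8899, -1.0982, -1.0774, 0.0625, 2.9673).
‖u_3‖ = 3.4594, so e_3 = (0.2572, -0.3175, -0.3114, 0.0181, 0.8577).
r_{14} = e_1·a_4 = 2.7136; r_{24} = e_2·a_4 = 2.5825; r_{34} = e_3·a_4 = 1.0023.
u_4 = a_4 − 2.7136·e_1 − 2.5825·e_2 − 1.0023·e_3 = (-0.8679, -1.2800, 2.2348, -0.4556, 0.6076).
‖u_4‖ = 2.8218, so e_4 = (-0.3076, -0.4536, 0.7920, -0.1615, 0.2153).

e_4 = (-0.3076, -0.4536, 0.7920, -0.1615, 0.2153)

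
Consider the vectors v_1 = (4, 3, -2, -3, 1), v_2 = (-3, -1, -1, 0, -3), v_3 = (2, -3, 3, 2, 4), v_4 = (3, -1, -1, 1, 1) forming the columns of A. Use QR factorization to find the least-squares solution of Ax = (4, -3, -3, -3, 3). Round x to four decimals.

x = (2.6444, 3.5727, 2.4087, 0.0787)

q_1 = v_1/‖v_1‖ = (4, 3, -2, -3, 1)/6.2450 = (0.6405, 0.4804, -0.3203, -0.4804, 0.1601).
r_{12} = q_1·v_2 = -2.5621.
u_2 = v_2 + 2.5621·q_1 = (-1.3590, 0.2308, -1.8205, -1.2308, -2.5897).
‖u_2‖ = 3.6655, so q_2 = (-0.3707, 0.0630, -0.4967, -0.3358, -0.7065).
r_{13} = q_1·v_3 = -1.4412; r_{23} = q_2·v_3 = -5.9180.
u_3 = v_3 + 1.4412·q_1 + 5.9180·q_2 = (0.7290, -1.9351, -0.4008, -0.6794, 0.0496).
‖u_3‖ = 2.2138, so q_3 = (0.3293, -0.8741, -0.1810, -0.3069, 0.0224).
r_{14} = q_1·v_4 = 1.4412; r_{24} = q_2·v_4 = -1.7208; r_{34} = q_3·v_4 = 1.7586.
u_4 = v_4 − 1.4412·q_1 + 1.7208·q_2 − 1.7586·q_3 = (0.8598, -0.0467, -1.0748, 1.6542, -0.4860).
‖u_4‖ = 2.2066, so q_4 = (0.3897, -0.0212, -0.4871, 0.7497, -0.2202).
Qᵀb = (4.0032, -1.2941, 5.4706, 0.1736).
Back-substitute: x_4 = 0.1736/2.2066 = 0.0787.
x_3 = (5.4706 − 1.7586·0.0787)/2.2138 = 2.4087.
x_2 = (-1.2941 + 5.9180·2.4087 + 1.7208·0.0787)/3.6655 = 3.5727.
x_1 = (4.0032 + 2.5621·3.5727 + 1.4412·2.4087 − 1.4412·0.0787)/6.2450 = 2.6444.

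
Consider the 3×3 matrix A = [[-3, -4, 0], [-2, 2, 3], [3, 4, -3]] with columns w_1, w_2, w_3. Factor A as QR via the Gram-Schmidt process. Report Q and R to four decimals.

Q = [[-0.6396, -0.3015, -0.7071], [-0.4264, 0.9045, 0.0000], [0.6396, 0.3015, -0.7071]], R = [[4.6904, 4.2640, -3.1980], [0.0000, 4.2212, 1.8091], [0.0000, 0.0000, 2.1213]]

w_1 = (-3, -2, 3); ‖w_1‖ = 4.6904, so e_1 = (-0.6396, -0.4264, 0.6396).
e_1·w_2 = (-0.6396)·(-4) + (-0.4264)·2 + 0.6396·4 = 4.2640.
u_2 = w_2 − 4.2640·e_1 = (-1.2727, 3.8182, 1.2727).
‖u_2‖ = 4.2212, so e_2 = (-0.3015, 0.9045, 0.3015).
e_1·w_3 = (-0.6396)·0 + (-0.4264)·3 + 0.6396·(-3) = -3.1980; e_2·w_3 = (-0.3015)·0 + 0.9045·3 + 0.3015·(-3) = 1.8091.
u_3 = w_3 + 3.1980·e_1 − 1.8091·e_2 = (-1.5000, 0.0000, -1.5000).
‖u_3‖ = 2.1213, so e_3 = (-0.7071, 0.0000, -0.7071).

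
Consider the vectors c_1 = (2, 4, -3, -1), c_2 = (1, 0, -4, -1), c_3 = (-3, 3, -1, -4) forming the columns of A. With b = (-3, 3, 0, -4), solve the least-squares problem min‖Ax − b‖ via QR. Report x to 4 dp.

c_1 = (2, 4, -3, -1); ‖c_1‖ = 5.4772, so q_1 = (0.3651, 0.7303, -0.5477, -0.1826).
q_1·c_2 = 0.3651·1 + 0.7303·0 + (-0.5477)·(-4) + (-0.1826)·(-1) = 2.7386.
u_2 = c_2 − 2.7386·q_1 = (0.0000, -2.0000, -2.5000, -0.5000).
‖u_2‖ = 3.2404, so q_2 = (0.0000, -0.6172, -0.7715, -0.1543).
q_1·c_3 = 0.3651·(-3) + 0.7303·3 + (-0.5477)·(-1) + (-0.1826)·(-4) = 2.3735; q_2·c_3 = 0.0000·(-3) + (-0.6172)·3 + (-0.7715)·(-1) + (-0.1543)·(-4) = -0.4629.
u_3 = c_3 − 2.3735·q_1 + 0.4629·q_2 = (-3.8667, 0.9810, -0.0571, -3.6381).
‖u_3‖ = 5.3993, so q_3 = (-0.7161, 0.1817, -0.0106, -0.6738).
Qᵀb = (1.8257, -1.2344, 5.3887).
Back-substitute: x_3 = 5.3887/5.3993 = 0.9980.
x_2 = (-1.2344 + 0.4629·0.9980)/3.2404 = -0.2384.
x_1 = (1.8257 − 2.7386·(-0.2384) − 2.3735·0.9980)/5.4772 = 0.0200.

x = (0.0200, -0.2384, 0.9980)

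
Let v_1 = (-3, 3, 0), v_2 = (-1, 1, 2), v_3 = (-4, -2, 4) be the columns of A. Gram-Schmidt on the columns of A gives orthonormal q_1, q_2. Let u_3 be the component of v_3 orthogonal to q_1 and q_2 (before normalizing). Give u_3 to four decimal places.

u_3 = (-3.0000, -3.0000, 0.0000)

v_1 = (-3, 3, 0); ‖v_1‖ = 4.2426, so q_1 = (-0.7071, 0.7071, 0.0000).
q_1·v_2 = (-0.7071)·(-1) + 0.7071·1 + 0.0000·2 = 1.4142.
u_2 = v_2 − 1.4142·q_1 = (0.0000, 0.0000, 2.0000).
‖u_2‖ = 2.0000, so q_2 = (0.0000, 0.0000, 1.0000).
q_1·v_3 = (-0.7071)·(-4) + 0.7071·(-2) + 0.0000·4 = 1.4142; q_2·v_3 = 0.0000·(-4) + (0.0000)·(-2) + 1.0000·4 = 4.0000.
u_3 = v_3 − 1.4142·q_1 − 4.0000·q_2 = (-3.0000, -3.0000, 0.0000).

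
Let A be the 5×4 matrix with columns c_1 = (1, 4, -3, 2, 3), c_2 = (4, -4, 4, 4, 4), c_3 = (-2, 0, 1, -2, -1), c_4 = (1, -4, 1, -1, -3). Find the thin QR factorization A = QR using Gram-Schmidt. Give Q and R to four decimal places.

Q = [[0.1601, 0.4599, -0.5009, 0.4487], [0.6405, -0.4024, 0.2826, -0.1932], [-0.4804, 0.4139, 0.5458, -0.2493], [0.3203, 0.4714, -0.2954, -0.7540], [0.4804, 0.4829, 0.5330, 0.3614]], R = [[6.2450, -0.6405, -1.9215, -4.6437], [0.0000, 8.9213, -1.9314, 0.5633], [0.0000, 0.0000, 1.6054, -2.3888], [0.0000, 0.0000, 0.0000, 0.6419]]

c_1 = (1, 4, -3, 2, 3); ‖c_1‖ = 6.2450, so e_1 = (0.1601, 0.6405, -0.4804, 0.3203, 0.4804).
e_1·c_2 = 0.1601·4 + 0.6405·(-4) + (-0.4804)·4 + 0.3203·4 + 0.4804·4 = -0.6405.
u_2 = c_2 + 0.6405·e_1 = (4.1026, -3.5897, 3.6923, 4.2051, 4.3077).
‖u_2‖ = 8.9213, so e_2 = (0.4599, -0.4024, 0.4139, 0.4714, 0.4829).
e_1·c_3 = 0.1601·(-2) + 0.6405·0 + (-0.4804)·1 + 0.3203·(-2) + 0.4804·(-1) = -1.9215; e_2·c_3 = 0.4599·(-2) + (-0.4024)·0 + 0.4139·1 + 0.4714·(-2) + 0.4829·(-1) = -1.9314.
u_3 = c_3 + 1.9215·e_1 + 1.9314·e_2 = (-0.8041, 0.4536, 0.8763, -0.4742, 0.8557).
‖u_3‖ = 1.6054, so e_3 = (-0.5009, 0.2826, 0.5458, -0.2954, 0.5330).
e_1·c_4 = 0.1601·1 + 0.6405·(-4) + (-0.4804)·1 + 0.3203·(-1) + 0.4804·(-3) = -4.6437; e_2·c_4 = 0.4599·1 + (-0.4024)·(-4) + 0.4139·1 + 0.4714·(-1) + 0.4829·(-3) = 0.5633; e_3·c_4 = (-0.5009)·1 + 0.2826·(-4) + 0.5458·1 + (-0.2954)·(-1) + 0.5330·(-3) = -2.3888.
u_4 = c_4 + 4.6437·e_1 − 0.5633·e_2 + 2.3888·e_3 = (0.2880, -0.1240, -0.1600, -0.4840, 0.2320).
‖u_4‖ = 0.6419, so e_4 = (0.4487, -0.1932, -0.2493, -0.7540, 0.3614).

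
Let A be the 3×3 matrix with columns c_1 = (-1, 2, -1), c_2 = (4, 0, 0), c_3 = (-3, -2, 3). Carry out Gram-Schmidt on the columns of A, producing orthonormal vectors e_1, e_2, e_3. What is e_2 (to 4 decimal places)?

c_1 = (-1, 2, -1); ‖c_1‖ = 2.4495, so e_1 = (-0.4082, 0.8165, -0.4082).
e_1·c_2 = (-0.4082)·4 + 0.8165·0 + (-0.4082)·0 = -1.6330.
u_2 = c_2 + 1.6330·e_1 = (3.3333, 1.3333, -0.6667).
‖u_2‖ = 3.6515, so e_2 = (0.9129, 0.3651, -0.1826).

e_2 = (0.9129, 0.3651, -0.1826)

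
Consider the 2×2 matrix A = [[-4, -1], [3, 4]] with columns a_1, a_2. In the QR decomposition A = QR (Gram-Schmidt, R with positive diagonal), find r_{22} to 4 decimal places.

r_{22} = 2.6000

a_1 = (-4, 3); ‖a_1‖ = 5.0000, so e_1 = (-0.8000, 0.6000).
e_1·a_2 = (-0.8000)·(-1) + 0.6000·4 = 3.2000.
u_2 = a_2 − 3.2000·e_1 = (1.5600, 2.0800).
r_{22} = ‖u_2‖ = 2.6000.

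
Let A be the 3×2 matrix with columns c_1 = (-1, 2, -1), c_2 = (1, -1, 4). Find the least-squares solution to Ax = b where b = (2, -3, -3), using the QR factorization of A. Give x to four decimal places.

x = (-2.3559, -1.3051)

c_1 = (-1, 2, -1); ‖c_1‖ = 2.4495, so e_1 = (-0.4082, 0.8165, -0.4082).
e_1·c_2 = (-0.4082)·1 + 0.8165·(-1) + (-0.4082)·4 = -2.8577.
u_2 = c_2 + 2.8577·e_1 = (-0.1667, 1.3333, 2.8333).
‖u_2‖ = 3.1358, so e_2 = (-0.0531, 0.4252, 0.9035).
Qᵀb = (-2.0412, -4.0925).
Back-substitute: x_2 = -4.0925/3.1358 = -1.3051.
x_1 = (-2.0412 + 2.8577·(-1.3051))/2.4495 = -2.3559.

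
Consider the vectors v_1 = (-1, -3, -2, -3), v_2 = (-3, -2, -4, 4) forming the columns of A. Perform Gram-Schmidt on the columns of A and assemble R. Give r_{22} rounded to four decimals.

r_{22} = 6.6267

v_1 = (-1, -3, -2, -3); ‖v_1‖ = 4.7958, so e_1 = (-0.2085, -0.6255, -0.4170, -0.6255).
e_1·v_2 = (-0.2085)·(-3) + (-0.6255)·(-2) + (-0.4170)·(-4) + (-0.6255)·4 = 1.0426.
u_2 = v_2 − 1.0426·e_1 = (-2.7826, -1.3478, -3.5652, 4.6522).
r_{22} = ‖u_2‖ = 6.6267.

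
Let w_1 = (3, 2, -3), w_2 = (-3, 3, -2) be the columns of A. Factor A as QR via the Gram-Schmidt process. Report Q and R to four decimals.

Q = [[0.6396, -0.7337], [0.4264, 0.5869], [-0.6396, -0.3424]], R = [[4.6904, 0.6396], [0.0000, 4.6466]]

w_1 = (3, 2, -3); ‖w_1‖ = 4.6904, so e_1 = (0.6396, 0.4264, -0.6396).
e_1·w_2 = 0.6396·(-3) + 0.4264·3 + (-0.6396)·(-2) = 0.6396.
u_2 = w_2 − 0.6396·e_1 = (-3.4091, 2.7273, -1.5909).
‖u_2‖ = 4.6466, so e_2 = (-0.7337, 0.5869, -0.3424).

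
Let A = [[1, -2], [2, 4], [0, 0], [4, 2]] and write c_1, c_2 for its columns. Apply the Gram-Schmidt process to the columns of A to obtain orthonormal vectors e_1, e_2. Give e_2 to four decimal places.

e_2 = (-0.6963, 0.6963, 0.0000, -0.1741)

e_1 = c_1/‖c_1‖ = (1, 2, 0, 4)/4.5826 = (0.2182, 0.4364, 0.0000, 0.8729).
r_{12} = e_1·c_2 = 3.0551.
u_2 = c_2 − 3.0551·e_1 = (-2.6667, 2.6667, 0.0000, -0.6667).
‖u_2‖ = 3.8297, so e_2 = (-0.6963, 0.6963, 0.0000, -0.1741).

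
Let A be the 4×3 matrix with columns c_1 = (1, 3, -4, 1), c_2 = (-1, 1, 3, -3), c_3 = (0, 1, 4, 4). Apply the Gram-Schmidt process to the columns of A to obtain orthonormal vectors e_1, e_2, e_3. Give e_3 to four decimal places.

c_1 = (1, 3, -4, 1); ‖c_1‖ = 5.1962, so e_1 = (0.1925, 0.5774, -0.7698, 0.1925).
e_1·c_2 = 0.1925·(-1) + 0.5774·1 + (-0.7698)·3 + 0.1925·(-3) = -2.5019.
u_2 = c_2 + 2.5019·e_1 = (-0.5185, 2.4444, 1.0741, -2.5185).
‖u_2‖ = 3.7069, so e_2 = (-0.1399, 0.6594, 0.2898, -0.6794).
e_1·c_3 = 0.1925·0 + 0.5774·1 + (-0.7698)·4 + 0.1925·4 = -1.7321; e_2·c_3 = (-0.1399)·0 + 0.6594·1 + 0.2898·4 + (-0.6794)·4 = -0.8992.
u_3 = c_3 + 1.7321·e_1 + 0.8992·e_2 = (0.2075, 2.5930, 2.9272, 3.7224).
‖u_3‖ = 5.4029, so e_3 = (0.0384, 0.4799, 0.5418, 0.6890).

e_3 = (0.0384, 0.4799, 0.5418, 0.6890)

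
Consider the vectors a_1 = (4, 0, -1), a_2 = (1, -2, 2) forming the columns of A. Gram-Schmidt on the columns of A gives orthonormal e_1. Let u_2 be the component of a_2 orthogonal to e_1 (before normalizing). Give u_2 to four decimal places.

a_1 = (4, 0, -1); ‖a_1‖ = 4.1231, so e_1 = (0.9701, 0.0000, -0.2425).
e_1·a_2 = 0.9701·1 + 0.0000·(-2) + (-0.2425)·2 = 0.4851.
u_2 = a_2 − 0.4851·e_1 = (0.5294, -2.0000, 2.1176).

u_2 = (0.5294, -2.0000, 2.1176)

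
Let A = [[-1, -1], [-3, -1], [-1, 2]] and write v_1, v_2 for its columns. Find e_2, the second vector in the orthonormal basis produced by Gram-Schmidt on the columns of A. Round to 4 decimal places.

v_1 = (-1, -3, -1); ‖v_1‖ = 3.3166, so e_1 = (-0.3015, -0.9045, -0.3015).
e_1·v_2 = (-0.3015)·(-1) + (-0.9045)·(-1) + (-0.3015)·2 = 0.6030.
u_2 = v_2 − 0.6030·e_1 = (-0.8182, -0.4545, 2.1818).
‖u_2‖ = 2.3741, so e_2 = (-0.3446, -0.1915, 0.9190).

e_2 = (-0.3446, -0.1915, 0.9190)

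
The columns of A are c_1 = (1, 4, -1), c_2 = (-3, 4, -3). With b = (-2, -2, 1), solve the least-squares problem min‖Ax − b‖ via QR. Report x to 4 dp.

c_1 = (1, 4, -1); ‖c_1‖ = 4.2426, so q_1 = (0.2357, 0.9428, -0.2357).
q_1·c_2 = 0.2357·(-3) + 0.9428·4 + (-0.2357)·(-3) = 3.7712.
u_2 = c_2 − 3.7712·q_1 = (-3.8889, 0.4444, -2.1111).
‖u_2‖ = 4.4472, so q_2 = (-0.8745, 0.0999, -0.4747).
Qᵀb = (-2.5927, 1.0743).
Back-substitute: x_2 = 1.0743/4.4472 = 0.2416.
x_1 = (-2.5927 − 3.7712·0.2416)/4.2426 = -0.8258.

x = (-0.8258, 0.2416)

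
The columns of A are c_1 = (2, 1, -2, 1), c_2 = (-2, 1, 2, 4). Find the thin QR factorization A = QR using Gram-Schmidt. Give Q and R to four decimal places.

Q = [[0.6325, -0.2852], [0.3162, 0.2648], [-0.6325, 0.2852], [0.3162, 0.8759]], R = [[3.1623, -0.9487], [0.0000, 4.9092]]

c_1 = (2, 1, -2, 1); ‖c_1‖ = 3.1623, so e_1 = (0.6325, 0.3162, -0.6325, 0.3162).
e_1·c_2 = 0.6325·(-2) + 0.3162·1 + (-0.6325)·2 + 0.3162·4 = -0.9487.
u_2 = c_2 + 0.9487·e_1 = (-1.4000, 1.3000, 1.4000, 4.3000).
‖u_2‖ = 4.9092, so e_2 = (-0.2852, 0.2648, 0.2852, 0.8759).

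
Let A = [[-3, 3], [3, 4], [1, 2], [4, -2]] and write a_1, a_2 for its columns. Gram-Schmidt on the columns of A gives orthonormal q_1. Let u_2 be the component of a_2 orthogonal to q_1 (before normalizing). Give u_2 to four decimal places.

u_2 = (2.7429, 4.2571, 2.0857, -1.6571)

q_1 = a_1/‖a_1‖ = (-3, 3, 1, 4)/5.9161 = (-0.5071, 0.5071, 0.1690, 0.6761).
r_{12} = q_1·a_2 = -0.5071.
u_2 = a_2 + 0.5071·q_1 = (2.7429, 4.2571, 2.0857, -1.6571).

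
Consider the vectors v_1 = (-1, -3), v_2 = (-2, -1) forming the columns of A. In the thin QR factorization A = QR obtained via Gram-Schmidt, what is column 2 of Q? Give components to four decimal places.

q_2 = (-0.9487, 0.3162)

q_1 = v_1/‖v_1‖ = (-1, -3)/3.1623 = (-0.3162, -0.9487).
r_{12} = q_1·v_2 = 1.5811.
u_2 = v_2 − 1.5811·q_1 = (-1.5000, 0.5000).
‖u_2‖ = 1.5811, so q_2 = (-0.9487, 0.3162).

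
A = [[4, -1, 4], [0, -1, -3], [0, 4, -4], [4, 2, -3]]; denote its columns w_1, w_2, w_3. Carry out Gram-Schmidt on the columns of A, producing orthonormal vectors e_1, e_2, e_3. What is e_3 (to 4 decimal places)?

e_1 = w_1/‖w_1‖ = (4, 0, 0, 4)/5.6569 = (0.7071, 0.0000, 0.0000, 0.7071).
r_{12} = e_1·w_2 = 0.7071.
u_2 = w_2 − 0.7071·e_1 = (-1.5000, -1.0000, 4.0000, 1.5000).
‖u_2‖ = 4.6368, so e_2 = (-0.3235, -0.2157, 0.8627, 0.3235).
r_{13} = e_1·w_3 = 0.7071; r_{23} = e_2·w_3 = -5.0681.
u_3 = w_3 − 0.7071·e_1 + 5.0681·e_2 = (1.8605, -4.0930, 0.3721, -1.8605).
‖u_3‖ = 4.8800, so e_3 = (0.3812, -0.8387, 0.0762, -0.3812).

e_3 = (0.3812, -0.8387, 0.0762, -0.3812)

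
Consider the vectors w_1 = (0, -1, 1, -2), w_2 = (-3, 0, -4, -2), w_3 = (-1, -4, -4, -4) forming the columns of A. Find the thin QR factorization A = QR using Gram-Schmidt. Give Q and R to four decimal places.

w_1 = (0, -1, 1, -2); ‖w_1‖ = 2.4495, so q_1 = (0.0000, -0.4082, 0.4082, -0.8165).
q_1·w_2 = 0.0000·(-3) + (-0.4082)·0 + 0.4082·(-4) + (-0.8165)·(-2) = 0.0000.
u_2 = w_2 + 0.0000·q_1 = (-3.0000, 0.0000, -4.0000, -2.0000).
‖u_2‖ = 5.3852, so q_2 = (-0.5571, 0.0000, -0.7428, -0.3714).
q_1·w_3 = 0.0000·(-1) + (-0.4082)·(-4) + 0.4082·(-4) + (-0.8165)·(-4) = 3.2660; q_2·w_3 = (-0.5571)·(-1) + 0.0000·(-4) + (-0.7428)·(-4) + (-0.3714)·(-4) = 5.0138.
u_3 = w_3 − 3.2660·q_1 − 5.0138·q_2 = (1.7931, -2.6667, -1.6092, 0.5287).
‖u_3‖ = 3.6325, so q_3 = (0.4936, -0.7341, -0.4430, 0.1456).

Q = [[0.0000, -0.5571, 0.4936], [-0.4082, 0.0000, -0.7341], [0.4082, -0.7428, -0.4430], [-0.8165, -0.3714, 0.1456]], R = [[2.4495, 0.0000, 3.2660], [0.0000, 5.3852, 5.0138], [0.0000, 0.0000, 3.6325]]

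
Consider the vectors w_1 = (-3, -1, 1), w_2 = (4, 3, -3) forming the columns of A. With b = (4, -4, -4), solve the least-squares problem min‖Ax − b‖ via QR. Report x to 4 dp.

x = (-2.4000, -0.8000)

w_1 = (-3, -1, 1); ‖w_1‖ = 3.3166, so e_1 = (-0.9045, -0.3015, 0.3015).
e_1·w_2 = (-0.9045)·4 + (-0.3015)·3 + 0.3015·(-3) = -5.4272.
u_2 = w_2 + 5.4272·e_1 = (-0.9091, 1.3636, -1.3636).
‖u_2‖ = 2.1320, so e_2 = (-0.4264, 0.6396, -0.6396).
Qᵀb = (-3.6181, -1.7056).
Back-substitute: x_2 = -1.7056/2.1320 = -0.8000.
x_1 = (-3.6181 + 5.4272·(-0.8000))/3.3166 = -2.4000.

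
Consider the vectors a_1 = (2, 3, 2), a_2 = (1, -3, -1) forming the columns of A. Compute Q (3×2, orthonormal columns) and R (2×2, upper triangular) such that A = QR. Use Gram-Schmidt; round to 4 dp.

Q = [[0.4851, 0.8245], [0.7276, -0.5654], [0.4851, 0.0236]], R = [[4.1231, -2.1828], [0.0000, 2.4971]]

a_1 = (2, 3, 2); ‖a_1‖ = 4.1231, so e_1 = (0.4851, 0.7276, 0.4851).
e_1·a_2 = 0.4851·1 + 0.7276·(-3) + 0.4851·(-1) = -2.1828.
u_2 = a_2 + 2.1828·e_1 = (2.0588, -1.4118, 0.0588).
‖u_2‖ = 2.4971, so e_2 = (0.8245, -0.5654, 0.0236).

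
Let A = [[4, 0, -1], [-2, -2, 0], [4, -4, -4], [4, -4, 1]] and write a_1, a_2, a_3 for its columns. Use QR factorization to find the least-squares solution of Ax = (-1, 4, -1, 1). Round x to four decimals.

q_1 = a_1/‖a_1‖ = (4, -2, 4, 4)/7.2111 = (0.5547, -0.2774, 0.5547, 0.5547).
r_{12} = q_1·a_2 = -3.8829.
u_2 = a_2 + 3.8829·q_1 = (2.1538, -3.0769, -1.8462, -1.8462).
‖u_2‖ = 4.5742, so q_2 = (0.4709, -0.6727, -0.4036, -0.4036).
r_{13} = q_1·a_3 = -2.2188; r_{23} = q_2·a_3 = 0.7399.
u_3 = a_3 + 2.2188·q_1 − 0.7399·q_2 = (-0.1176, -0.1176, -2.4706, 2.5294).
‖u_3‖ = 3.5397, so q_3 = (-0.0332, -0.0332, -0.6980, 0.7146).
Qᵀb = (-1.6641, -3.1616, 1.3128).
Back-substitute: x_3 = 1.3128/3.5397 = 0.3709.
x_2 = (-3.1616 − 0.7399·0.3709)/4.5742 = -0.7512.
x_1 = (-1.6641 + 3.8829·(-0.7512) + 2.2188·0.3709)/7.2111 = -0.5211.

x = (-0.5211, -0.7512, 0.3709)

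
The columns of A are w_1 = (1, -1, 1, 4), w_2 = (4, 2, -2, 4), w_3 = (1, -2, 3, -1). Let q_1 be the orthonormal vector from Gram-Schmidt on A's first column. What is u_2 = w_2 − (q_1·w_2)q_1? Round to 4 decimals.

w_1 = (1, -1, 1, 4); ‖w_1‖ = 4.3589, so q_1 = (0.2294, -0.2294, 0.2294, 0.9177).
q_1·w_2 = 0.2294·4 + (-0.2294)·2 + 0.2294·(-2) + 0.9177·4 = 3.6707.
u_2 = w_2 − 3.6707·q_1 = (3.1579, 2.8421, -2.8421, 0.6316).

u_2 = (3.1579, 2.8421, -2.8421, 0.6316)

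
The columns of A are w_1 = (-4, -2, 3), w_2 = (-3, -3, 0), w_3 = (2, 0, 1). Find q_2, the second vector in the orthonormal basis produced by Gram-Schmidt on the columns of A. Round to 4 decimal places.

q_2 = (-0.1980, -0.6730, -0.7126)

w_1 = (-4, -2, 3); ‖w_1‖ = 5.3852, so q_1 = (-0.7428, -0.3714, 0.5571).
q_1·w_2 = (-0.7428)·(-3) + (-0.3714)·(-3) + 0.5571·0 = 3.3425.
u_2 = w_2 − 3.3425·q_1 = (-0.5172, -1.7586, -1.8621).
‖u_2‖ = 2.6130, so q_2 = (-0.1980, -0.6730, -0.7126).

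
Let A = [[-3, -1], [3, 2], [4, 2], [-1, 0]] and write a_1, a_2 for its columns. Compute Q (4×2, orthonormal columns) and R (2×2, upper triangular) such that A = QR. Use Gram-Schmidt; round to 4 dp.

a_1 = (-3, 3, 4, -1); ‖a_1‖ = 5.9161, so e_1 = (-0.5071, 0.5071, 0.6761, -0.1690).
e_1·a_2 = (-0.5071)·(-1) + 0.5071·2 + 0.6761·2 + (-0.1690)·0 = 2.8735.
u_2 = a_2 − 2.8735·e_1 = (0.4571, 0.5429, 0.0571, 0.4857).
‖u_2‖ = 0.8619, so e_2 = (0.5304, 0.6298, 0.0663, 0.5635).

Q = [[-0.5071, 0.5304], [0.5071, 0.6298], [0.6761, 0.0663], [-0.1690, 0.5635]], R = [[5.9161, 2.8735], [0.0000, 0.8619]]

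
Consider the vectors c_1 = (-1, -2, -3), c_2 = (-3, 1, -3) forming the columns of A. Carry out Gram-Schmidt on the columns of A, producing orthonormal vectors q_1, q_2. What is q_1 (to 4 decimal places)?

q_1 = c_1/‖c_1‖ = (-1, -2, -3)/3.7417 = (-0.2673, -0.5345, -0.8018).

q_1 = (-0.2673, -0.5345, -0.8018)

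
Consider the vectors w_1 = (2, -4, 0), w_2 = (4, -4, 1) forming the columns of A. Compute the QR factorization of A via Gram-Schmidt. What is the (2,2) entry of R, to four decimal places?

w_1 = (2, -4, 0); ‖w_1‖ = 4.4721, so e_1 = (0.4472, -0.8944, 0.0000).
e_1·w_2 = 0.4472·4 + (-0.8944)·(-4) + 0.0000·1 = 5.3666.
u_2 = w_2 − 5.3666·e_1 = (1.6000, 0.8000, 1.0000).
r_{22} = ‖u_2‖ = 2.0494.

r_{22} = 2.0494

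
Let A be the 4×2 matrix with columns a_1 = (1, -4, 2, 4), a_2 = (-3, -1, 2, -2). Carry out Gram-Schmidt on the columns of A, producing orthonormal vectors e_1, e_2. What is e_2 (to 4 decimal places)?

a_1 = (1, -4, 2, 4); ‖a_1‖ = 6.0828, so e_1 = (0.1644, -0.6576, 0.3288, 0.6576).
e_1·a_2 = 0.1644·(-3) + (-0.6576)·(-1) + 0.3288·2 + 0.6576·(-2) = -0.4932.
u_2 = a_2 + 0.4932·e_1 = (-2.9189, -1.3243, 2.1622, -1.6757).
‖u_2‖ = 4.2139, so e_2 = (-0.6927, -0.3143, 0.5131, -0.3977).

e_2 = (-0.6927, -0.3143, 0.5131, -0.3977)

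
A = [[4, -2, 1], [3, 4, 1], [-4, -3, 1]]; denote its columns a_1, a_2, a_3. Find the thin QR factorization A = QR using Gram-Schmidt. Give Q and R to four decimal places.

e_1 = a_1/‖a_1‖ = (4, 3, -4)/6.4031 = (0.6247, 0.4685, -0.6247).
r_{12} = e_1·a_2 = 2.4988.
u_2 = a_2 − 2.4988·e_1 = (-3.5610, 2.8293, -1.4390).
‖u_2‖ = 4.7703, so e_2 = (-0.7465, 0.5931, -0.3017).
r_{13} = e_1·a_3 = 0.4685; r_{23} = e_2·a_3 = -0.4550.
u_3 = a_3 − 0.4685·e_1 + 0.4550·e_2 = (0.3676, 1.0504, 1.1554).
‖u_3‖ = 1.6042, so e_3 = (0.2292, 0.6548, 0.7202).

Q = [[0.6247, -0.7465, 0.2292], [0.4685, 0.5931, 0.6548], [-0.6247, -0.3017, 0.7202]], R = [[6.4031, 2.4988, 0.4685], [0.0000, 4.7703, -0.4550], [0.0000, 0.0000, 1.6042]]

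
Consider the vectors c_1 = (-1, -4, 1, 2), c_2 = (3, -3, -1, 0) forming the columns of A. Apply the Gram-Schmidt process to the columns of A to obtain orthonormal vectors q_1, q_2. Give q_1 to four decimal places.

q_1 = (-0.2132, -0.8528, 0.2132, 0.4264)

c_1 = (-1, -4, 1, 2); ‖c_1‖ = 4.6904, so q_1 = (-0.2132, -0.8528, 0.2132, 0.4264).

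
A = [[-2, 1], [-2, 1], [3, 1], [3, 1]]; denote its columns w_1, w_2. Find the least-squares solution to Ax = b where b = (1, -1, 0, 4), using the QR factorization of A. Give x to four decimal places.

x = (0.4000, 0.8000)

w_1 = (-2, -2, 3, 3); ‖w_1‖ = 5.0990, so e_1 = (-0.3922, -0.3922, 0.5883, 0.5883).
e_1·w_2 = (-0.3922)·1 + (-0.3922)·1 + 0.5883·1 + 0.5883·1 = 0.3922.
u_2 = w_2 − 0.3922·e_1 = (1.1538, 1.1538, 0.7692, 0.7692).
‖u_2‖ = 1.9612, so e_2 = (0.5883, 0.5883, 0.3922, 0.3922).
Qᵀb = (2.3534, 1.5689).
Back-substitute: x_2 = 1.5689/1.9612 = 0.8000.
x_1 = (2.3534 − 0.3922·0.8000)/5.0990 = 0.4000.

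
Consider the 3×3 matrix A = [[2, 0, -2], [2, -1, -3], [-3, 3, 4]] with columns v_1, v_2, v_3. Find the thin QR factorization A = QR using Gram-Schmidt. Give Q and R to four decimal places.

Q = [[0.4851, 0.7623, 0.4286], [0.4851, 0.1732, -0.8571], [-0.7276, 0.6237, -0.2857]], R = [[4.1231, -2.6679, -5.3358], [0.0000, 1.6977, 0.4504], [0.0000, 0.0000, 0.5714]]

v_1 = (2, 2, -3); ‖v_1‖ = 4.1231, so e_1 = (0.4851, 0.4851, -0.7276).
e_1·v_2 = 0.4851·0 + 0.4851·(-1) + (-0.7276)·3 = -2.6679.
u_2 = v_2 + 2.6679·e_1 = (1.2941, 0.2941, 1.0588).
‖u_2‖ = 1.6977, so e_2 = (0.7623, 0.1732, 0.6237).
e_1·v_3 = 0.4851·(-2) + 0.4851·(-3) + (-0.7276)·4 = -5.3358; e_2·v_3 = 0.7623·(-2) + 0.1732·(-3) + 0.6237·4 = 0.4504.
u_3 = v_3 + 5.3358·e_1 − 0.4504·e_2 = (0.2449, -0.4898, -0.1633).
‖u_3‖ = 0.5714, so e_3 = (0.4286, -0.8571, -0.2857).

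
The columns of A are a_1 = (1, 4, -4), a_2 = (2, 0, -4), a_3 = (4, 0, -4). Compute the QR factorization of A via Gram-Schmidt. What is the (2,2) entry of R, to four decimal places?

r_{22} = 3.1909

q_1 = a_1/‖a_1‖ = (1, 4, -4)/5.7446 = (0.1741, 0.6963, -0.6963).
r_{12} = q_1·a_2 = 3.1334.
u_2 = a_2 − 3.1334·q_1 = (1.4545, -2.1818, -1.8182).
r_{22} = ‖u_2‖ = 3.1909.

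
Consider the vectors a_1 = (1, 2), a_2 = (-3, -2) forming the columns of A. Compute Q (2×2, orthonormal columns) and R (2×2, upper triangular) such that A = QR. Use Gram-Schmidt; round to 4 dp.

q_1 = a_1/‖a_1‖ = (1, 2)/2.2361 = (0.4472, 0.8944).
r_{12} = q_1·a_2 = -3.1305.
u_2 = a_2 + 3.1305·q_1 = (-1.6000, 0.8000).
‖u_2‖ = 1.7889, so q_2 = (-0.8944, 0.4472).

Q = [[0.4472, -0.8944], [0.8944, 0.4472]], R = [[2.2361, -3.1305], [0.0000, 1.7889]]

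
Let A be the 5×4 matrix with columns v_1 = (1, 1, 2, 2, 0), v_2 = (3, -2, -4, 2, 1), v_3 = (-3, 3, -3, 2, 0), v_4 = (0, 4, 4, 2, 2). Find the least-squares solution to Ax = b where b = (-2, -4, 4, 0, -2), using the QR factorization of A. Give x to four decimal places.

x = (1.8468, -0.9575, -0.2703, -1.2426)

v_1 = (1, 1, 2, 2, 0); ‖v_1‖ = 3.1623, so q_1 = (0.3162, 0.3162, 0.6325, 0.6325, 0.0000).
q_1·v_2 = 0.3162·3 + 0.3162·(-2) + 0.6325·(-4) + 0.6325·2 + 0.0000·1 = -0.9487.
u_2 = v_2 + 0.9487·q_1 = (3.3000, -1.7000, -3.4000, 2.6000, 1.0000).
‖u_2‖ = 5.7533, so q_2 = (0.5736, -0.2955, -0.5910, 0.4519, 0.1738).
q_1·v_3 = 0.3162·(-3) + 0.3162·3 + 0.6325·(-3) + 0.6325·2 + 0.0000·0 = -0.6325; q_2·v_3 = 0.5736·(-3) + (-0.2955)·3 + (-0.5910)·(-3) + 0.4519·2 + 0.1738·0 = 0.0695.
u_3 = v_3 + 0.6325·q_1 − 0.0695·q_2 = (-2.8399, 3.2205, -2.5589, 2.3686, -0.0121).
‖u_3‖ = 5.5313, so q_3 = (-0.5134, 0.5822, -0.4626, 0.4282, -0.0022).
q_1·v_4 = 0.3162·0 + 0.3162·4 + 0.6325·4 + 0.6325·2 + 0.0000·2 = 5.0596; q_2·v_4 = 0.5736·0 + (-0.2955)·4 + (-0.5910)·4 + 0.4519·2 + 0.1738·2 = -2.2944; q_3·v_4 = (-0.5134)·0 + 0.5822·4 + (-0.4626)·4 + 0.4282·2 + (-0.0022)·2 = 1.3305.
u_4 = v_4 − 5.0596·q_1 + 2.2944·q_2 − 1.3305·q_3 = (0.3991, 0.9474, 0.0596, -0.7329, 2.4017).
‖u_4‖ = 2.7140, so q_4 = (0.1471, 0.3491, 0.0220, -0.2700, 0.8849).
Qᵀb = (0.6325, -2.6767, -3.1483, -3.3724).
Back-substitute: x_4 = -3.3724/2.7140 = -1.2426.
x_3 = (-3.1483 − 1.3305·(-1.2426))/5.5313 = -0.2703.
x_2 = (-2.6767 − 0.0695·(-0.2703) + 2.2944·(-1.2426))/5.7533 = -0.9575.
x_1 = (0.6325 + 0.9487·(-0.9575) + 0.6325·(-0.2703) − 5.0596·(-1.2426))/3.1623 = 1.8468.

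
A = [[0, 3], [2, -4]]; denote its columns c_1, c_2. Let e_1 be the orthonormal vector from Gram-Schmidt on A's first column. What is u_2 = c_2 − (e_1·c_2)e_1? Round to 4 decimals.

u_2 = (3.0000, 0.0000)

c_1 = (0, 2); ‖c_1‖ = 2.0000, so e_1 = (0.0000, 1.0000).
e_1·c_2 = 0.0000·3 + 1.0000·(-4) = -4.0000.
u_2 = c_2 + 4.0000·e_1 = (3.0000, 0.0000).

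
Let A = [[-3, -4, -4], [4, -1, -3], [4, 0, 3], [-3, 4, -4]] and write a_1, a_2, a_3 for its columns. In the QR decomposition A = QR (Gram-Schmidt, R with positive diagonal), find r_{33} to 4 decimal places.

a_1 = (-3, 4, 4, -3); ‖a_1‖ = 7.0711, so q_1 = (-0.4243, 0.5657, 0.5657, -0.4243).
q_1·a_2 = (-0.4243)·(-4) + 0.5657·(-1) + 0.5657·0 + (-0.4243)·4 = -0.5657.
u_2 = a_2 + 0.5657·q_1 = (-4.2400, -0.6800, 0.3200, 3.7600).
‖u_2‖ = 5.7166, so q_2 = (-0.7417, -0.1190, 0.0560, 0.6577).
q_1·a_3 = (-0.4243)·(-4) + 0.5657·(-3) + 0.5657·3 + (-0.4243)·(-4) = 3.3941; q_2·a_3 = (-0.7417)·(-4) + (-0.1190)·(-3) + 0.0560·3 + 0.6577·(-4) = 0.8606.
u_3 = a_3 − 3.3941·q_1 − 0.8606·q_2 = (-1.9217, -4.8176, 1.0318, -3.1261).
r_{33} = ‖u_3‖ = 6.1432.

r_{33} = 6.1432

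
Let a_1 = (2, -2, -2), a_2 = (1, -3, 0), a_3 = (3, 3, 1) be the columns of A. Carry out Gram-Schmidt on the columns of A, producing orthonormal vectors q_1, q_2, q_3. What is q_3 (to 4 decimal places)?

q_3 = (0.8018, 0.2673, 0.5345)

a_1 = (2, -2, -2); ‖a_1‖ = 3.4641, so q_1 = (0.5774, -0.5774, -0.5774).
q_1·a_2 = 0.5774·1 + (-0.5774)·(-3) + (-0.5774)·0 = 2.3094.
u_2 = a_2 − 2.3094·q_1 = (-0.3333, -1.6667, 1.3333).
‖u_2‖ = 2.1602, so q_2 = (-0.1543, -0.7715, 0.6172).
q_1·a_3 = 0.5774·3 + (-0.5774)·3 + (-0.5774)·1 = -0.5774; q_2·a_3 = (-0.1543)·3 + (-0.7715)·3 + 0.6172·1 = -2.1602.
u_3 = a_3 + 0.5774·q_1 + 2.1602·q_2 = (3.0000, 1.0000, 2.0000).
‖u_3‖ = 3.7417, so q_3 = (0.8018, 0.2673, 0.5345).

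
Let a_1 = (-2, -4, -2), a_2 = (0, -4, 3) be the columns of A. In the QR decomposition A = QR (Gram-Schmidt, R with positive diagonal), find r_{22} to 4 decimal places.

r_{22} = 4.5644

a_1 = (-2, -4, -2); ‖a_1‖ = 4.8990, so q_1 = (-0.4082, -0.8165, -0.4082).
q_1·a_2 = (-0.4082)·0 + (-0.8165)·(-4) + (-0.4082)·3 = 2.0412.
u_2 = a_2 − 2.0412·q_1 = (0.8333, -2.3333, 3.8333).
r_{22} = ‖u_2‖ = 4.5644.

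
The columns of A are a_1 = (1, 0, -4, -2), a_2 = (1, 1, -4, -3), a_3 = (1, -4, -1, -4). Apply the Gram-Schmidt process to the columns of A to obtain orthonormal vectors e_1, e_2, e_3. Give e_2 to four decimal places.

a_1 = (1, 0, -4, -2); ‖a_1‖ = 4.5826, so e_1 = (0.2182, 0.0000, -0.8729, -0.4364).
e_1·a_2 = 0.2182·1 + 0.0000·1 + (-0.8729)·(-4) + (-0.4364)·(-3) = 5.0190.
u_2 = a_2 − 5.0190·e_1 = (-0.0952, 1.0000, 0.3810, -0.8095).
‖u_2‖ = 1.3452, so e_2 = (-0.0708, 0.7434, 0.2832, -0.6018).

e_2 = (-0.0708, 0.7434, 0.2832, -0.6018)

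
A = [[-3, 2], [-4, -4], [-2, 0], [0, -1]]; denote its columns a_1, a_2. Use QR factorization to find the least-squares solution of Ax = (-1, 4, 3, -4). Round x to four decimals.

x = (-0.5088, -0.4244)

q_1 = a_1/‖a_1‖ = (-3, -4, -2, 0)/5.3852 = (-0.5571, -0.7428, -0.3714, 0.0000).
r_{12} = q_1·a_2 = 1.8570.
u_2 = a_2 − 1.8570·q_1 = (3.0345, -2.6207, 0.6897, -1.0000).
‖u_2‖ = 4.1895, so q_2 = (0.7243, -0.6255, 0.1646, -0.2387).
Qᵀb = (-3.5282, -1.7779).
Back-substitute: x_2 = -1.7779/4.1895 = -0.4244.
x_1 = (-3.5282 − 1.8570·(-0.4244))/5.3852 = -0.5088.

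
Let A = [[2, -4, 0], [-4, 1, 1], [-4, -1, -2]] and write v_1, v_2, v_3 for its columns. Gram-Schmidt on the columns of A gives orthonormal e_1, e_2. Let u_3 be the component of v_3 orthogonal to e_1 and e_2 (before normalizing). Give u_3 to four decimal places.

e_1 = v_1/‖v_1‖ = (2, -4, -4)/6.0000 = (0.3333, -0.6667, -0.6667).
r_{12} = e_1·v_2 = -1.3333.
u_2 = v_2 + 1.3333·e_1 = (-3.5556, 0.1111, -1.8889).
‖u_2‖ = 4.0277, so e_2 = (-0.8828, 0.0276, -0.4690).
r_{13} = e_1·v_3 = 0.6667; r_{23} = e_2·v_3 = 0.9655.
u_3 = v_3 − 0.6667·e_1 − 0.9655·e_2 = (0.6301, 1.4178, -1.1027).

u_3 = (0.6301, 1.4178, -1.1027)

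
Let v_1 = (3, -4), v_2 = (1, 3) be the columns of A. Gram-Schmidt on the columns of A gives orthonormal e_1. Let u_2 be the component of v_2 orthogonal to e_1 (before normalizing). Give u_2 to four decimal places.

e_1 = v_1/‖v_1‖ = (3, -4)/5.0000 = (0.6000, -0.8000).
r_{12} = e_1·v_2 = -1.8000.
u_2 = v_2 + 1.8000·e_1 = (2.0800, 1.5600).

u_2 = (2.0800, 1.5600)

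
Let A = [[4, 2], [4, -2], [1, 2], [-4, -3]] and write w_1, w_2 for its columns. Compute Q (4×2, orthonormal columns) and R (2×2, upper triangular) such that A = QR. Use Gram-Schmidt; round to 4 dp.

w_1 = (4, 4, 1, -4); ‖w_1‖ = 7.0000, so q_1 = (0.5714, 0.5714, 0.1429, -0.5714).
q_1·w_2 = 0.5714·2 + 0.5714·(-2) + 0.1429·2 + (-0.5714)·(-3) = 2.0000.
u_2 = w_2 − 2.0000·q_1 = (0.8571, -3.1429, 1.7143, -1.8571).
‖u_2‖ = 4.1231, so q_2 = (0.2079, -0.7623, 0.4158, -0.4504).

Q = [[0.5714, 0.2079], [0.5714, -0.7623], [0.1429, 0.4158], [-0.5714, -0.4504]], R = [[7.0000, 2.0000], [0.0000, 4.1231]]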